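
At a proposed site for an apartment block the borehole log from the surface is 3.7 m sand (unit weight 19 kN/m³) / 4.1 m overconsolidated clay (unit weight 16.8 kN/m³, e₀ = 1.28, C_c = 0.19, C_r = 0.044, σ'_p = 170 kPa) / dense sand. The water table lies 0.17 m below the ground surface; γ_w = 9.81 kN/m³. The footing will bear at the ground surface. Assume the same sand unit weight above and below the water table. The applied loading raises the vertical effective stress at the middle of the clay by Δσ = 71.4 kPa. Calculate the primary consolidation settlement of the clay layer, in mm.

Mid-depth of clay below the ground surface: z = 3.7 + 4.1/2 = 5.75 m.
Total vertical stress at mid-clay: σ_v = 19×3.7 + 16.8×2.05 = 104.74 kPa.
Pore pressure: u = 9.81×(5.75 − 0.17) = 54.74 kPa.
Initial effective stress: σ'_0 = σ_v − u = 104.74 − 54.74 = 50 kPa.
Final effective stress: σ'_f = 50 + 71.4 = 121.4 kPa.
σ'_f = 121.4 ≤ σ'_p = 170 kPa, so the clay remains overconsolidated and only the recompression index applies:
S_c = C_r·H/(1+e₀)·log₁₀(σ'_f/σ'_0) = 0.044×4.1/2.28×log₁₀(121.4/50)
    = 0.079121 × 0.38525 = 0.03048 m

S_c ≈ 30.5 mm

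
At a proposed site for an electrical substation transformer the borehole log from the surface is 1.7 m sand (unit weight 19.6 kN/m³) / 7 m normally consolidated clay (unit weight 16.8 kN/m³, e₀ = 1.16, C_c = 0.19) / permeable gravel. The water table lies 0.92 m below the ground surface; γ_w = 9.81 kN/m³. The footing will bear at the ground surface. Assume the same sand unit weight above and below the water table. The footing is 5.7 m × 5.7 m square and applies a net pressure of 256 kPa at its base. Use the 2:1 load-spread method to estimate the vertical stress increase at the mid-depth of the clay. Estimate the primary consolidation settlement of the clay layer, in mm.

S_c ≈ 234 mm

Mid-depth of clay below the ground surface: z = 1.7 + 7/2 = 5.2 m.
Total vertical stress at mid-clay: σ_v = 19.6×1.7 + 16.8×3.5 = 92.12 kPa.
Pore pressure: u = 9.81×(5.2 − 0.92) = 41.987 kPa.
Initial effective stress: σ'_0 = σ_v − u = 92.12 − 41.987 = 50.133 kPa.
Stress increase at mid-clay by the 2:1 spreading method:
Δσ = qBL/((B+z)(L+z)) = 256×5.7×5.7/((5.7+5.2)(5.7+5.2)) = 70.006 kPa
Final effective stress: σ'_f = σ'_0 + Δσ = 50.133 + 70.006 = 120.14 kPa.
Normally consolidated clay, so the full stress increment lies on the virgin compression line:
S_c = C_c·H/(1+e₀)·log₁₀(σ'_f/σ'_0) = 0.19×7/(1+1.16)×log₁₀(120.14/50.133)
    = 0.61574 × 0.37956 = 0.2337 m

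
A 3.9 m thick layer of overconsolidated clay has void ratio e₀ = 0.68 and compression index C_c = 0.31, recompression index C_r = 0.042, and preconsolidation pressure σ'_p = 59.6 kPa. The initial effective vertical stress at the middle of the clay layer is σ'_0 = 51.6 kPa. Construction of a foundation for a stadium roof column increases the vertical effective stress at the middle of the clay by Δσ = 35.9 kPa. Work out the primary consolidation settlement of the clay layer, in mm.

S_c ≈ 126 mm

Final effective stress: σ'_f = 51.6 + 35.9 = 87.5 kPa.
σ'_f = 87.5 > σ'_p = 59.6 kPa, so the stress path crosses the preconsolidation pressure — recompression up to σ'_p, then virgin compression beyond:
S_c = H/(1+e₀)·[C_r·log₁₀(σ'_p/σ'_0) + C_c·log₁₀(σ'_f/σ'_p)]
    = 3.9/1.68 × [0.042×log₁₀(59.6/51.6) + 0.31×log₁₀(87.5/59.6)]
    = 2.3214 × [0.0026291 + 0.051696] = 0.1261 m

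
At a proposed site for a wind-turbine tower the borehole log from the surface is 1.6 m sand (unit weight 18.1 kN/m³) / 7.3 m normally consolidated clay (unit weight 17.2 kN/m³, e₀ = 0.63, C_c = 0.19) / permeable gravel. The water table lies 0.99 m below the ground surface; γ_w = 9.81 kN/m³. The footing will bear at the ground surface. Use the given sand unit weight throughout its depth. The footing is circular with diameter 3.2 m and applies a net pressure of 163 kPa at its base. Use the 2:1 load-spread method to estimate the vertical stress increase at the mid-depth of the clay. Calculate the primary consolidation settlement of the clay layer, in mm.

S_c ≈ 142 mm

Mid-depth of clay below the ground surface: z = 1.6 + 7.3/2 = 5.25 m.
Total vertical stress at mid-clay: σ_v = 18.1×1.6 + 17.2×3.65 = 91.74 kPa.
Pore pressure: u = 9.81×(5.25 − 0.99) = 41.791 kPa.
Initial effective stress: σ'_0 = σ_v − u = 91.74 − 41.791 = 49.949 kPa.
Stress increase at mid-clay by the 2:1 spreading method:
Δσ ≈ qD²/(D+z)² = 163×3.2²/(3.2+5.25)² = 23.376 kPa
Final effective stress: σ'_f = σ'_0 + Δσ = 49.949 + 23.376 = 73.325 kPa.
Normally consolidated clay, so the full stress increment lies on the virgin compression line:
S_c = C_c·H/(1+e₀)·log₁₀(σ'_f/σ'_0) = 0.19×7.3/(1+0.63)×log₁₀(73.325/49.949)
    = 0.85092 × 0.16673 = 0.1419 m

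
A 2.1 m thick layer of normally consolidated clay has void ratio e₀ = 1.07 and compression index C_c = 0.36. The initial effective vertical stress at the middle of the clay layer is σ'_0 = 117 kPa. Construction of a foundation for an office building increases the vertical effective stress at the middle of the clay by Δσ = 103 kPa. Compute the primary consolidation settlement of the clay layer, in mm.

Final effective stress: σ'_f = σ'_0 + Δσ = 117 + 103 = 220 kPa.
Normally consolidated clay, so the full stress increment lies on the virgin compression line:
S_c = C_c·H/(1+e₀)·log₁₀(σ'_f/σ'_0) = 0.36×2.1/(1+1.07)×log₁₀(220/117)
    = 0.36522 × 0.27424 = 0.1002 m

S_c ≈ 100 mm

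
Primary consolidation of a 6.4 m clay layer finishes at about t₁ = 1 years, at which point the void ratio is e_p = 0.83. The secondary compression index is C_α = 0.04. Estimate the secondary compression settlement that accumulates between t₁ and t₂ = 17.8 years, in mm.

S_s ≈ 175 mm

Secondary compression: S_s = C_α·H/(1+e_p)·log₁₀(t₂/t₁)
S_s = 0.04×6.4/(1+0.83)×log₁₀(17.8/1)
    = 0.1399 × 1.25 = 0.1749 m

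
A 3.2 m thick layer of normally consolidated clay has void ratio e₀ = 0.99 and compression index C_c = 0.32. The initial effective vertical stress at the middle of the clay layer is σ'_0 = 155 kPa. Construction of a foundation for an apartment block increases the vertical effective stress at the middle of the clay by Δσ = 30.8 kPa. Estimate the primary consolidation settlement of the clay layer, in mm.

S_c ≈ 40.5 mm

Final effective stress: σ'_f = σ'_0 + Δσ = 155 + 30.8 = 185.8 kPa.
Normally consolidated clay, so the full stress increment lies on the virgin compression line:
S_c = C_c·H/(1+e₀)·log₁₀(σ'_f/σ'_0) = 0.32×3.2/(1+0.99)×log₁₀(185.8/155)
    = 0.51457 × 0.078714 = 0.0405 m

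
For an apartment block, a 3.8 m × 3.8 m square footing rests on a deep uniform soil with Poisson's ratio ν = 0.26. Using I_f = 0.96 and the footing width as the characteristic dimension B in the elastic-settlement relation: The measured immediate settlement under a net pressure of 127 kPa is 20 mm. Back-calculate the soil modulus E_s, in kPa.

S_e = q·B·(1−ν²)/E_s · I_f  ⇒  E_s = q·B·(1−ν²)·I_f / S_e.
E_s = 127 × 3.8 × 0.9324 × 0.96 / 0.02 = 21600 kPa

E_s ≈ 21600 kPa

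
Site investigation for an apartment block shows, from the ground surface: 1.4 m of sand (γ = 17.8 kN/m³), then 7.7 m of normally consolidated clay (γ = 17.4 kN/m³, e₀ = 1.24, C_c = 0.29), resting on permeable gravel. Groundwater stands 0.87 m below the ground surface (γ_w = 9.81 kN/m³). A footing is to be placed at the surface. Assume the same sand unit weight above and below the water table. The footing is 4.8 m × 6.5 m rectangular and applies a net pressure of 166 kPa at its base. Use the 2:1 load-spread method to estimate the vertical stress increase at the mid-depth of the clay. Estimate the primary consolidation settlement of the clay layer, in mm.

S_c ≈ 277 mm

Mid-depth of clay below the ground surface: z = 1.4 + 7.7/2 = 5.25 m.
Total vertical stress at mid-clay: σ_v = 17.8×1.4 + 17.4×3.85 = 91.91 kPa.
Pore pressure: u = 9.81×(5.25 − 0.87) = 42.968 kPa.
Initial effective stress: σ'_0 = σ_v − u = 91.91 − 42.968 = 48.942 kPa.
Stress increase at mid-clay by the 2:1 spreading method:
Δσ = qBL/((B+z)(L+z)) = 166×4.8×6.5/((4.8+5.25)(6.5+5.25)) = 43.859 kPa
Final effective stress: σ'_f = σ'_0 + Δσ = 48.942 + 43.859 = 92.801 kPa.
Normally consolidated clay, so the full stress increment lies on the virgin compression line:
S_c = C_c·H/(1+e₀)·log₁₀(σ'_f/σ'_0) = 0.29×7.7/(1+1.24)×log₁₀(92.801/48.942)
    = 0.99687 × 0.27787 = 0.277 m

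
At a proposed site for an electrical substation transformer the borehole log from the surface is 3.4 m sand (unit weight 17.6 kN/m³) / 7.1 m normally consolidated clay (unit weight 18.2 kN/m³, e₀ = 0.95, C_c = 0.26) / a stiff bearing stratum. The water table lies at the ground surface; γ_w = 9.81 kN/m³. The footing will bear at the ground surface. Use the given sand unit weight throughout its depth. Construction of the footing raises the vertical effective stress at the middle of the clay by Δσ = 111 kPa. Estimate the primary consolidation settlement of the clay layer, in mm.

Mid-depth of clay below the ground surface: z = 3.4 + 7.1/2 = 6.95 m.
Total vertical stress at mid-clay: σ_v = 17.6×3.4 + 18.2×3.55 = 124.45 kPa.
Pore pressure: u = 9.81×(6.95 − 0) = 68.18 kPa.
Initial effective stress: σ'_0 = σ_v − u = 124.45 − 68.18 = 56.27 kPa.
Final effective stress: σ'_f = σ'_0 + Δσ = 56.27 + 111 = 167.27 kPa.
Normally consolidated clay, so the full stress increment lies on the virgin compression line:
S_c = C_c·H/(1+e₀)·log₁₀(σ'_f/σ'_0) = 0.26×7.1/(1+0.95)×log₁₀(167.27/56.27)
    = 0.94667 × 0.47314 = 0.4479 m

S_c ≈ 448 mm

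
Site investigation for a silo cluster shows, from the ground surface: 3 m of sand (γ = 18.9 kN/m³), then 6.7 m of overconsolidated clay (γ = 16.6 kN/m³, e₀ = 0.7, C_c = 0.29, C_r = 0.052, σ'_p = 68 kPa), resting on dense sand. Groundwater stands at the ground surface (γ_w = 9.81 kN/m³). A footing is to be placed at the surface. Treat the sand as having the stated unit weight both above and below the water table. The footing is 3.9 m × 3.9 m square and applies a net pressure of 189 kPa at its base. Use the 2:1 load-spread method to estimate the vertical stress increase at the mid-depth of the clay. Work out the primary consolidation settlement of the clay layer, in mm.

Mid-depth of clay below the ground surface: z = 3 + 6.7/2 = 6.35 m.
Total vertical stress at mid-clay: σ_v = 18.9×3 + 16.6×3.35 = 112.31 kPa.
Pore pressure: u = 9.81×(6.35 − 0) = 62.294 kPa.
Initial effective stress: σ'_0 = σ_v − u = 112.31 − 62.294 = 50.016 kPa.
Stress increase at mid-clay by the 2:1 spreading method:
Δσ = qBL/((B+z)(L+z)) = 189×3.9×3.9/((3.9+6.35)(3.9+6.35)) = 27.362 kPa
Final effective stress: σ'_f = 50.016 + 27.362 = 77.378 kPa.
σ'_f = 77.378 > σ'_p = 68 kPa, so the stress path crosses the preconsolidation pressure — recompression up to σ'_p, then virgin compression beyond:
S_c = H/(1+e₀)·[C_r·log₁₀(σ'_p/σ'_0) + C_c·log₁₀(σ'_f/σ'_p)]
    = 6.7/1.7 × [0.052×log₁₀(68/50.016) + 0.29×log₁₀(77.378/68)]
    = 3.9412 × [0.0069368 + 0.016271] = 0.09147 m

S_c ≈ 91.5 mm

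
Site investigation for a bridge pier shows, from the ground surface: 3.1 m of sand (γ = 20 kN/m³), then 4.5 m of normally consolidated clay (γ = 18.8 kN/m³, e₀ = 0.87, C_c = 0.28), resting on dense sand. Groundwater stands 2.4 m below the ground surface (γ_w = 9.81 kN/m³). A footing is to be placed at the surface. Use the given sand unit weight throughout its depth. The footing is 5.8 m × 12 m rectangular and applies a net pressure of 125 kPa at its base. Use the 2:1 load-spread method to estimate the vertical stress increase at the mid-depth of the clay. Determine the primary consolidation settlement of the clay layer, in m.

S_c ≈ 0.137 m

Mid-depth of clay below the ground surface: z = 3.1 + 4.5/2 = 5.35 m.
Total vertical stress at mid-clay: σ_v = 20×3.1 + 18.8×2.25 = 104.3 kPa.
Pore pressure: u = 9.81×(5.35 − 2.4) = 28.94 kPa.
Initial effective stress: σ'_0 = σ_v − u = 104.3 − 28.94 = 75.36 kPa.
Stress increase at mid-clay by the 2:1 spreading method:
Δσ = qBL/((B+z)(L+z)) = 125×5.8×12/((5.8+5.35)(12+5.35)) = 44.972 kPa
Final effective stress: σ'_f = σ'_0 + Δσ = 75.36 + 44.972 = 120.33 kPa.
Normally consolidated clay, so the full stress increment lies on the virgin compression line:
S_c = C_c·H/(1+e₀)·log₁₀(σ'_f/σ'_0) = 0.28×4.5/(1+0.87)×log₁₀(120.33/75.36)
    = 0.6738 × 0.20323 = 0.1369 m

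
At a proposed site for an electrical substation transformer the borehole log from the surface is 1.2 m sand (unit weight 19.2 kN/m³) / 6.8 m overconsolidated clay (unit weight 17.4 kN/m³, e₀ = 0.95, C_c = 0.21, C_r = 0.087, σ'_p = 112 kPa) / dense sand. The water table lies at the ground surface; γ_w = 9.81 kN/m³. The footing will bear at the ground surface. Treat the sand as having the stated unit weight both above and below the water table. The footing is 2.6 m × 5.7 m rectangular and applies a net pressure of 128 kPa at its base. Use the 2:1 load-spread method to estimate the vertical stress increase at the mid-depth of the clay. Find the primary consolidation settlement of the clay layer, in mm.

S_c ≈ 69.1 mm

Mid-depth of clay below the ground surface: z = 1.2 + 6.8/2 = 4.6 m.
Total vertical stress at mid-clay: σ_v = 19.2×1.2 + 17.4×3.4 = 82.2 kPa.
Pore pressure: u = 9.81×(4.6 − 0) = 45.126 kPa.
Initial effective stress: σ'_0 = σ_v − u = 82.2 − 45.126 = 37.074 kPa.
Stress increase at mid-clay by the 2:1 spreading method:
Δσ = qBL/((B+z)(L+z)) = 128×2.6×5.7/((2.6+4.6)(5.7+4.6)) = 25.579 kPa
Final effective stress: σ'_f = 37.074 + 25.579 = 62.653 kPa.
σ'_f = 62.653 ≤ σ'_p = 112 kPa, so the clay remains overconsolidated and only the recompression index applies:
S_c = C_r·H/(1+e₀)·log₁₀(σ'_f/σ'_0) = 0.087×6.8/1.95×log₁₀(62.653/37.074)
    = 0.30339 × 0.22787 = 0.06913 m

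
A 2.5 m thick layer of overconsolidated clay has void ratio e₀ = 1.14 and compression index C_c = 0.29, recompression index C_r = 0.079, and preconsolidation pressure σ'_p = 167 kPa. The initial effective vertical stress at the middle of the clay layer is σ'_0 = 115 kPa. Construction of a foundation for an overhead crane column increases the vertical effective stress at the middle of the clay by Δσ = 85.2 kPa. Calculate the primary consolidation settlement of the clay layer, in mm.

S_c ≈ 41.6 mm

Final effective stress: σ'_f = 115 + 85.2 = 200.2 kPa.
σ'_f = 200.2 > σ'_p = 167 kPa, so the stress path crosses the preconsolidation pressure — recompression up to σ'_p, then virgin compression beyond:
S_c = H/(1+e₀)·[C_r·log₁₀(σ'_p/σ'_0) + C_c·log₁₀(σ'_f/σ'_p)]
    = 2.5/2.14 × [0.079×log₁₀(167/115) + 0.29×log₁₀(200.2/167)]
    = 1.1682 × [0.012799 + 0.022837] = 0.04163 m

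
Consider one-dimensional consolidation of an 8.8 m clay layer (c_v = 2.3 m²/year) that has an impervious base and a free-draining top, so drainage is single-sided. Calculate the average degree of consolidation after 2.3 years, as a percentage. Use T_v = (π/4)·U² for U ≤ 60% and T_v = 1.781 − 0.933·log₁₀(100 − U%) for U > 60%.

U ≈ 29.5 %

Drainage path length: H_d = H = 8.8 m (single drainage).
T_v = c_v·t/H_d² = 2.3×2.3/8.8² = 0.068311.
T_v = 0.068311 corresponds to the U ≤ 60% branch:
U = √(4T_v/π) = 0.2949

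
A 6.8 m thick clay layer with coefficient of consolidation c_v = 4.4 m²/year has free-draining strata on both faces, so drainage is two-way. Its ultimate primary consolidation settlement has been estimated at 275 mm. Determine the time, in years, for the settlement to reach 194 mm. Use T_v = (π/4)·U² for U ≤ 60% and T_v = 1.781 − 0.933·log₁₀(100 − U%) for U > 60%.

Drainage path length: H_d = H/2 = 3.4 m (double drainage).
U = S(t)/S_ult = 194/275 = 0.7055.
U > 60%: T_v = 1.781 − 0.933·log₁₀(100 − 70.545) = 0.41028.
t = T_v·H_d²/c_v = 0.41028×3.4²/4.4 = 1.078 years.

t ≈ 1.08 years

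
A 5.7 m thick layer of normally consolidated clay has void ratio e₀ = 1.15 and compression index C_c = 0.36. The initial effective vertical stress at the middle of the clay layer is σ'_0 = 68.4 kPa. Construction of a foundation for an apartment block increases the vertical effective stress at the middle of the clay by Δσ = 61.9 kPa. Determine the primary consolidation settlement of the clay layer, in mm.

Final effective stress: σ'_f = σ'_0 + Δσ = 68.4 + 61.9 = 130.3 kPa.
Normally consolidated clay, so the full stress increment lies on the virgin compression line:
S_c = C_c·H/(1+e₀)·log₁₀(σ'_f/σ'_0) = 0.36×5.7/(1+1.15)×log₁₀(130.3/68.4)
    = 0.95442 × 0.27989 = 0.2671 m

S_c ≈ 267 mm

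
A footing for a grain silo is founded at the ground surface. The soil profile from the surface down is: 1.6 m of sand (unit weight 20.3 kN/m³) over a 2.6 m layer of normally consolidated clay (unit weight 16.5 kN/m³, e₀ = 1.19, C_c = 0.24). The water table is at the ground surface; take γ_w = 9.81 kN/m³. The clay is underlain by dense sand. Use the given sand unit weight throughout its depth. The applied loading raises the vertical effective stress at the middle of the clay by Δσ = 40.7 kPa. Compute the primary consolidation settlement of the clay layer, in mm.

S_c ≈ 118 mm

Mid-depth of clay below the ground surface: z = 1.6 + 2.6/2 = 2.9 m.
Total vertical stress at mid-clay: σ_v = 20.3×1.6 + 16.5×1.3 = 53.93 kPa.
Pore pressure: u = 9.81×(2.9 − 0) = 28.449 kPa.
Initial effective stress: σ'_0 = σ_v − u = 53.93 − 28.449 = 25.481 kPa.
Final effective stress: σ'_f = σ'_0 + Δσ = 25.481 + 40.7 = 66.181 kPa.
Normally consolidated clay, so the full stress increment lies on the virgin compression line:
S_c = C_c·H/(1+e₀)·log₁₀(σ'_f/σ'_0) = 0.24×2.6/(1+1.19)×log₁₀(66.181/25.481)
    = 0.28493 × 0.41452 = 0.1181 m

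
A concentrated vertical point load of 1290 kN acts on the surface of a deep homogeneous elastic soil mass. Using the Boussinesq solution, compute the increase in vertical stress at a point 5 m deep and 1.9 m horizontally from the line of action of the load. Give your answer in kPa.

Boussinesq vertical stress below a point load on an elastic half-space:
Δσ_z = 3P/(2πz²) · [1 + (r/z)²]^(−5/2)
r/z = 1.9/5 = 0.38; [1+(r/z)²]^(−5/2) = 0.71377.
Δσ_z = 3×1290/(2π×5²) × 0.71377 = 24.637 × 0.71377 = 17.59 kPa

Δσ_z ≈ 17.6 kPa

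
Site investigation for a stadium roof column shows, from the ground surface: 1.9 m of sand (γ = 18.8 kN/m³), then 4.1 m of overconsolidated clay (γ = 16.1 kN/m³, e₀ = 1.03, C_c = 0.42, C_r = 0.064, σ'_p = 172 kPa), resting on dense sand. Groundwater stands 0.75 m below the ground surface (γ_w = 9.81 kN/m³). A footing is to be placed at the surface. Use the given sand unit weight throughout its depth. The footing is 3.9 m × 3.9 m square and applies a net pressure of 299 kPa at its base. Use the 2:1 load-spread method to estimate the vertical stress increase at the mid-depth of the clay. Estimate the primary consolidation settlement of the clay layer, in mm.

S_c ≈ 61.2 mm

Mid-depth of clay below the ground surface: z = 1.9 + 4.1/2 = 3.95 m.
Total vertical stress at mid-clay: σ_v = 18.8×1.9 + 16.1×2.05 = 68.725 kPa.
Pore pressure: u = 9.81×(3.95 − 0.75) = 31.392 kPa.
Initial effective stress: σ'_0 = σ_v − u = 68.725 − 31.392 = 37.333 kPa.
Stress increase at mid-clay by the 2:1 spreading method:
Δσ = qBL/((B+z)(L+z)) = 299×3.9×3.9/((3.9+3.95)(3.9+3.95)) = 73.801 kPa
Final effective stress: σ'_f = 37.333 + 73.801 = 111.13 kPa.
σ'_f = 111.13 ≤ σ'_p = 172 kPa, so the clay remains overconsolidated and only the recompression index applies:
S_c = C_r·H/(1+e₀)·log₁₀(σ'_f/σ'_0) = 0.064×4.1/2.03×log₁₀(111.13/37.333)
    = 0.12926 × 0.47374 = 0.06124 m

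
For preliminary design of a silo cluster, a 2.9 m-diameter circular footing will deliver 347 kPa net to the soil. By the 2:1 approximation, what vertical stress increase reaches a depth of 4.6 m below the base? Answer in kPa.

Δσ_z ≈ 51.9 kPa

By the 2:1 method the load spreads at 1 horizontal : 2 vertical, so at depth z the loaded area has grown by z in each plan dimension:
Δσ ≈ qD²/(D+z)² = 347×2.9²/(2.9+4.6)² = 51.88 kPa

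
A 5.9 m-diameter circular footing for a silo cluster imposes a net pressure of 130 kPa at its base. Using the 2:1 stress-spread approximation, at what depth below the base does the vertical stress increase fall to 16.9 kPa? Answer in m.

2:1 spreading — at depth z the loaded area has grown by z in each plan dimension:
qD²/(D+z)² = Δσ_z ⇒ z = D(√(q/Δσ_z) − 1) = 5.9×(√(130/16.9) − 1) = 10.46 m

z ≈ 10.5 m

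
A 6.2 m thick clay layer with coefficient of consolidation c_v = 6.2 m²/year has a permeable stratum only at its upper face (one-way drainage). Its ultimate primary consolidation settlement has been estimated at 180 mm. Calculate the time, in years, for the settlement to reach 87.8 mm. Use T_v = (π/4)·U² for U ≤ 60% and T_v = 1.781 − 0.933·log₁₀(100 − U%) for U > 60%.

Drainage path length: H_d = H = 6.2 m (single drainage).
U = S(t)/S_ult = 87.8/180 = 0.4878.
U ≤ 60%: T_v = (π/4)·U² = (π/4)×0.48778² = 0.18687.
t = T_v·H_d²/c_v = 0.18687×6.2²/6.2 = 1.159 years.

t ≈ 1.16 years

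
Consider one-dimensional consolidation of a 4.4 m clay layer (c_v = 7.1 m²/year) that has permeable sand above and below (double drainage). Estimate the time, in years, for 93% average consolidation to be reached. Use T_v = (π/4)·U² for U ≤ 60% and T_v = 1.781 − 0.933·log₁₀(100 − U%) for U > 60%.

t ≈ 0.677 years

Drainage path length: H_d = H/2 = 2.2 m (double drainage).
U > 60%: T_v = 1.781 − 0.933·log₁₀(100 − 93) = 0.99252.
t = T_v·H_d²/c_v = 0.99252×2.2²/7.1 = 0.6766 years.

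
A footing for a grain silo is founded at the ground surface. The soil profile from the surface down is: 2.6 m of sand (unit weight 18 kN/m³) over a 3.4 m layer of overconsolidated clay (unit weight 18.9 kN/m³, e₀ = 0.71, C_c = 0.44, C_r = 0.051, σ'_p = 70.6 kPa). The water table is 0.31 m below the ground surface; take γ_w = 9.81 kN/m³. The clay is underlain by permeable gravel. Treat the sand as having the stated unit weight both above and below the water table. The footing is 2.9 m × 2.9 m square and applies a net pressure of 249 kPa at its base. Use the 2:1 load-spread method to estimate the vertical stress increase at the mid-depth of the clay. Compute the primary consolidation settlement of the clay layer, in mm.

S_c ≈ 73.6 mm

Mid-depth of clay below the ground surface: z = 2.6 + 3.4/2 = 4.3 m.
Total vertical stress at mid-clay: σ_v = 18×2.6 + 18.9×1.7 = 78.93 kPa.
Pore pressure: u = 9.81×(4.3 − 0.31) = 39.142 kPa.
Initial effective stress: σ'_0 = σ_v − u = 78.93 − 39.142 = 39.788 kPa.
Stress increase at mid-clay by the 2:1 spreading method:
Δσ = qBL/((B+z)(L+z)) = 249×2.9×2.9/((2.9+4.3)(2.9+4.3)) = 40.395 kPa
Final effective stress: σ'_f = 39.788 + 40.395 = 80.183 kPa.
σ'_f = 80.183 > σ'_p = 70.6 kPa, so the stress path crosses the preconsolidation pressure — recompression up to σ'_p, then virgin compression beyond:
S_c = H/(1+e₀)·[C_r·log₁₀(σ'_p/σ'_0) + C_c·log₁₀(σ'_f/σ'_p)]
    = 3.4/1.71 × [0.051×log₁₀(70.6/39.788) + 0.44×log₁₀(80.183/70.6)]
    = 1.9883 × [0.012702 + 0.024322] = 0.07361 m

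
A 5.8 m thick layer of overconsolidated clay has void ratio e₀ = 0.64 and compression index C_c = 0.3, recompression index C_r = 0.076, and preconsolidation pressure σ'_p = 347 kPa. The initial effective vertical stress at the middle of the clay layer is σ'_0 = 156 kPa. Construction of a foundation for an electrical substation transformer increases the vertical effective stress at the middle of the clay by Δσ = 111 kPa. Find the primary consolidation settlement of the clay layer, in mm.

Final effective stress: σ'_f = 156 + 111 = 267 kPa.
σ'_f = 267 ≤ σ'_p = 347 kPa, so the clay remains overconsolidated and only the recompression index applies:
S_c = C_r·H/(1+e₀)·log₁₀(σ'_f/σ'_0) = 0.076×5.8/1.64×log₁₀(267/156)
    = 0.26878 × 0.23339 = 0.06273 m

S_c ≈ 62.7 mm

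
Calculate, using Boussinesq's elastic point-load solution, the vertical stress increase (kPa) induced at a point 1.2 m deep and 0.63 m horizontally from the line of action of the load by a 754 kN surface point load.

Δσ_z ≈ 136 kPa

Boussinesq vertical stress below a point load on an elastic half-space:
Δσ_z = 3P/(2πz²) · [1 + (r/z)²]^(−5/2)
r/z = 0.63/1.2 = 0.525; [1+(r/z)²]^(−5/2) = 0.54412.
Δσ_z = 3×754/(2π×1.2²) × 0.54412 = 250.01 × 0.54412 = 136 kPa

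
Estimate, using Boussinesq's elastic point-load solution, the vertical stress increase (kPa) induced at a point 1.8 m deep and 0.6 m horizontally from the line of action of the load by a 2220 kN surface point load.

Boussinesq vertical stress below a point load on an elastic half-space:
Δσ_z = 3P/(2πz²) · [1 + (r/z)²]^(−5/2)
r/z = 0.6/1.8 = 0.33333; [1+(r/z)²]^(−5/2) = 0.76843.
Δσ_z = 3×2220/(2π×1.8²) × 0.76843 = 327.15 × 0.76843 = 251.4 kPa

Δσ_z ≈ 251 kPa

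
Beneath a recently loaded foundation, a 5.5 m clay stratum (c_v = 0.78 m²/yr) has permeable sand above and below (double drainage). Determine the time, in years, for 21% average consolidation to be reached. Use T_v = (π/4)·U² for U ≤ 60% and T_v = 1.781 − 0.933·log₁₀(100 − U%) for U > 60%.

t ≈ 0.336 years

Drainage path length: H_d = H/2 = 2.75 m (double drainage).
U ≤ 60%: T_v = (π/4)·U² = (π/4)×0.21² = 0.034636.
t = T_v·H_d²/c_v = 0.034636×2.75²/0.78 = 0.3358 years.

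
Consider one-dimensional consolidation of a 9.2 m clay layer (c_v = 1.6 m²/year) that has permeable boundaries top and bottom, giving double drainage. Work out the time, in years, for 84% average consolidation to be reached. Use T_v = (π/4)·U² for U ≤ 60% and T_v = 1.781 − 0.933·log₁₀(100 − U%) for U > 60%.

t ≈ 8.7 years

Drainage path length: H_d = H/2 = 4.6 m (double drainage).
U > 60%: T_v = 1.781 − 0.933·log₁₀(100 − 84) = 0.65756.
t = T_v·H_d²/c_v = 0.65756×4.6²/1.6 = 8.696 years.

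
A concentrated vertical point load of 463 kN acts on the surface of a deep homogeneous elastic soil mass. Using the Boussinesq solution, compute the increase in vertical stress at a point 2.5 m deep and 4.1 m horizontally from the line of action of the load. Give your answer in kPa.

Δσ_z ≈ 1.35 kPa

Boussinesq vertical stress below a point load on an elastic half-space:
Δσ_z = 3P/(2πz²) · [1 + (r/z)²]^(−5/2)
r/z = 4.1/2.5 = 1.64; [1+(r/z)²]^(−5/2) = 0.038243.
Δσ_z = 3×463/(2π×2.5²) × 0.038243 = 35.371 × 0.038243 = 1.353 kPa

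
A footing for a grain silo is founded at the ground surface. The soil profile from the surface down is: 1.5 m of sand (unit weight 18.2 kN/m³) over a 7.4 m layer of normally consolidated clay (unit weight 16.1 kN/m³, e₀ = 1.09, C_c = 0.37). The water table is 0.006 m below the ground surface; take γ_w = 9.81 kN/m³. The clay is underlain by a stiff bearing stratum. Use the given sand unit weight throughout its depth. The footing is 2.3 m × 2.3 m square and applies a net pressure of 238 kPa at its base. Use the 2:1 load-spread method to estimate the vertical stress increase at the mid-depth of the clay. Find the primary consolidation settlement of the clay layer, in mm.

S_c ≈ 276 mm

Mid-depth of clay below the ground surface: z = 1.5 + 7.4/2 = 5.2 m.
Total vertical stress at mid-clay: σ_v = 18.2×1.5 + 16.1×3.7 = 86.87 kPa.
Pore pressure: u = 9.81×(5.2 − 0.006) = 50.953 kPa.
Initial effective stress: σ'_0 = σ_v − u = 86.87 − 50.953 = 35.917 kPa.
Stress increase at mid-clay by the 2:1 spreading method:
Δσ = qBL/((B+z)(L+z)) = 238×2.3×2.3/((2.3+5.2)(2.3+5.2)) = 22.383 kPa
Final effective stress: σ'_f = σ'_0 + Δσ = 35.917 + 22.383 = 58.3 kPa.
Normally consolidated clay, so the full stress increment lies on the virgin compression line:
S_c = C_c·H/(1+e₀)·log₁₀(σ'_f/σ'_0) = 0.37×7.4/(1+1.09)×log₁₀(58.3/35.917)
    = 1.31 × 0.21037 = 0.2756 m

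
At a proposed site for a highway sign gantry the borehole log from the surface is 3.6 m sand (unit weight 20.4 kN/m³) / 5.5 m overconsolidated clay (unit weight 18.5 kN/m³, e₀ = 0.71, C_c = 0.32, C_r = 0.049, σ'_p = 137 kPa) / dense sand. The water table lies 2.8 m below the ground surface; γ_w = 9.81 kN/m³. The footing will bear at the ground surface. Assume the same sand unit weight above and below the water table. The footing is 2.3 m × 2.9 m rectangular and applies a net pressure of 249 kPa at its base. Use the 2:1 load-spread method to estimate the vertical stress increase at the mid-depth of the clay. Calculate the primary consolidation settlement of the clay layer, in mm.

Mid-depth of clay below the ground surface: z = 3.6 + 5.5/2 = 6.35 m.
Total vertical stress at mid-clay: σ_v = 20.4×3.6 + 18.5×2.75 = 124.31 kPa.
Pore pressure: u = 9.81×(6.35 − 2.8) = 34.825 kPa.
Initial effective stress: σ'_0 = σ_v − u = 124.31 − 34.825 = 89.485 kPa.
Stress increase at mid-clay by the 2:1 spreading method:
Δσ = qBL/((B+z)(L+z)) = 249×2.3×2.9/((2.3+6.35)(2.9+6.35)) = 20.757 kPa
Final effective stress: σ'_f = 89.485 + 20.757 = 110.24 kPa.
σ'_f = 110.24 ≤ σ'_p = 137 kPa, so the clay remains overconsolidated and only the recompression index applies:
S_c = C_r·H/(1+e₀)·log₁₀(σ'_f/σ'_0) = 0.049×5.5/1.71×log₁₀(110.24/89.485)
    = 0.1576 × 0.090589 = 0.01428 m

S_c ≈ 14.3 mm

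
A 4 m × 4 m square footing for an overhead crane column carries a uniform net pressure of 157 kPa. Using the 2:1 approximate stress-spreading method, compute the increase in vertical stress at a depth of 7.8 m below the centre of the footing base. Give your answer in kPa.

By the 2:1 method the load spreads at 1 horizontal : 2 vertical, so at depth z the loaded area has grown by z in each plan dimension:
Δσ = qBL/((B+z)(L+z)) = 157×4×4/((4+7.8)(4+7.8)) = 18.041 kPa

Δσ_z ≈ 18 kPa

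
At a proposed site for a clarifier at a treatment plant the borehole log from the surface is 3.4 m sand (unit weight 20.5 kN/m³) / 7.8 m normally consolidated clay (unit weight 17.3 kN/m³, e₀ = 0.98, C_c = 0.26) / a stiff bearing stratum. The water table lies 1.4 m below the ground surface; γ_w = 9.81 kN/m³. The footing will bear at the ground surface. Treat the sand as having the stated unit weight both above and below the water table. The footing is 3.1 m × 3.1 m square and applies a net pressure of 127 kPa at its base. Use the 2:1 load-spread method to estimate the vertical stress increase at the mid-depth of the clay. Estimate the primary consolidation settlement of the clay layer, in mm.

Mid-depth of clay below the ground surface: z = 3.4 + 7.8/2 = 7.3 m.
Total vertical stress at mid-clay: σ_v = 20.5×3.4 + 17.3×3.9 = 137.17 kPa.
Pore pressure: u = 9.81×(7.3 − 1.4) = 57.879 kPa.
Initial effective stress: σ'_0 = σ_v − u = 137.17 − 57.879 = 79.291 kPa.
Stress increase at mid-clay by the 2:1 spreading method:
Δσ = qBL/((B+z)(L+z)) = 127×3.1×3.1/((3.1+7.3)(3.1+7.3)) = 11.284 kPa
Final effective stress: σ'_f = σ'_0 + Δσ = 79.291 + 11.284 = 90.575 kPa.
Normally consolidated clay, so the full stress increment lies on the virgin compression line:
S_c = C_c·H/(1+e₀)·log₁₀(σ'_f/σ'_0) = 0.26×7.8/(1+0.98)×log₁₀(90.575/79.291)
    = 1.0242 × 0.057784 = 0.05918 m

S_c ≈ 59.2 mm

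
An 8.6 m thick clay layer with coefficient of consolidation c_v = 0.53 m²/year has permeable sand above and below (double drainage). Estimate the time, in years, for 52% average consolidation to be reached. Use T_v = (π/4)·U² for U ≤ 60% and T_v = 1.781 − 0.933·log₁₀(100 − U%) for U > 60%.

t ≈ 7.41 years

Drainage path length: H_d = H/2 = 4.3 m (double drainage).
U ≤ 60%: T_v = (π/4)·U² = (π/4)×0.52² = 0.21237.
t = T_v·H_d²/c_v = 0.21237×4.3²/0.53 = 7.409 years.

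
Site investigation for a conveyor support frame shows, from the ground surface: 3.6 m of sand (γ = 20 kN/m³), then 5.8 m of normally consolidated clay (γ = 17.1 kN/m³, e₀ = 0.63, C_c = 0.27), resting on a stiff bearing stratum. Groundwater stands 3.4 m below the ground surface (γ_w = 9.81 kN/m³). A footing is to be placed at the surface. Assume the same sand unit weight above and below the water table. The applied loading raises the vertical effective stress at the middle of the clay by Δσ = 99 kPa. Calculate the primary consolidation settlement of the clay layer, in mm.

S_c ≈ 307 mm

Mid-depth of clay below the ground surface: z = 3.6 + 5.8/2 = 6.5 m.
Total vertical stress at mid-clay: σ_v = 20×3.6 + 17.1×2.9 = 121.59 kPa.
Pore pressure: u = 9.81×(6.5 − 3.4) = 30.411 kPa.
Initial effective stress: σ'_0 = σ_v − u = 121.59 − 30.411 = 91.179 kPa.
Final effective stress: σ'_f = σ'_0 + Δσ = 91.179 + 99 = 190.18 kPa.
Normally consolidated clay, so the full stress increment lies on the virgin compression line:
S_c = C_c·H/(1+e₀)·log₁₀(σ'_f/σ'_0) = 0.27×5.8/(1+0.63)×log₁₀(190.18/91.179)
    = 0.96074 × 0.31927 = 0.3067 m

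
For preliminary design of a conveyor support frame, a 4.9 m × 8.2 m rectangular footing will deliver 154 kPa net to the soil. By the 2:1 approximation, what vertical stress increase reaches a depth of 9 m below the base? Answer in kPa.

By the 2:1 method the load spreads at 1 horizontal : 2 vertical, so at depth z the loaded area has grown by z in each plan dimension:
Δσ = qBL/((B+z)(L+z)) = 154×4.9×8.2/((4.9+9)(8.2+9)) = 25.881 kPa

Δσ_z ≈ 25.9 kPa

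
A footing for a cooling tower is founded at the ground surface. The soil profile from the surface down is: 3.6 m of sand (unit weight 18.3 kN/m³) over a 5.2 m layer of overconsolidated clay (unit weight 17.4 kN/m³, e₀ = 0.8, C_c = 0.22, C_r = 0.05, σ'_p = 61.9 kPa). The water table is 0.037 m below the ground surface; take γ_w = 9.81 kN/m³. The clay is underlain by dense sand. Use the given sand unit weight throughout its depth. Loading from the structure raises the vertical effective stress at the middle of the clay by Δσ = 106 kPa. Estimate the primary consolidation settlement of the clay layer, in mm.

Mid-depth of clay below the ground surface: z = 3.6 + 5.2/2 = 6.2 m.
Total vertical stress at mid-clay: σ_v = 18.3×3.6 + 17.4×2.6 = 111.12 kPa.
Pore pressure: u = 9.81×(6.2 − 0.037) = 60.459 kPa.
Initial effective stress: σ'_0 = σ_v − u = 111.12 − 60.459 = 50.661 kPa.
Final effective stress: σ'_f = 50.661 + 106 = 156.66 kPa.
σ'_f = 156.66 > σ'_p = 61.9 kPa, so the stress path crosses the preconsolidation pressure — recompression up to σ'_p, then virgin compression beyond:
S_c = H/(1+e₀)·[C_r·log₁₀(σ'_p/σ'_0) + C_c·log₁₀(σ'_f/σ'_p)]
    = 5.2/1.8 × [0.05×log₁₀(61.9/50.661) + 0.22×log₁₀(156.66/61.9)]
    = 2.8889 × [0.0043508 + 0.088719] = 0.2689 m

S_c ≈ 269 mm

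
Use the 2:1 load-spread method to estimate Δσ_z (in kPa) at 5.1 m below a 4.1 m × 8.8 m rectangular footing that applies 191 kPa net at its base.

By the 2:1 method the load spreads at 1 horizontal : 2 vertical, so at depth z the loaded area has grown by z in each plan dimension:
Δσ = qBL/((B+z)(L+z)) = 191×4.1×8.8/((4.1+5.1)(8.8+5.1)) = 53.889 kPa

Δσ_z ≈ 53.9 kPa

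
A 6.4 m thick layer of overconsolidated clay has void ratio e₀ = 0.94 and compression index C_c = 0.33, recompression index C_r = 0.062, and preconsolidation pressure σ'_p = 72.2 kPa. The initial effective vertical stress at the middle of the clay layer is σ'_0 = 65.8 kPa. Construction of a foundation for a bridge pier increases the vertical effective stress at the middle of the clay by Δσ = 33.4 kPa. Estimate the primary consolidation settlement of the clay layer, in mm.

Final effective stress: σ'_f = 65.8 + 33.4 = 99.2 kPa.
σ'_f = 99.2 > σ'_p = 72.2 kPa, so the stress path crosses the preconsolidation pressure — recompression up to σ'_p, then virgin compression beyond:
S_c = H/(1+e₀)·[C_r·log₁₀(σ'_p/σ'_0) + C_c·log₁₀(σ'_f/σ'_p)]
    = 6.4/1.94 × [0.062×log₁₀(72.2/65.8) + 0.33×log₁₀(99.2/72.2)]
    = 3.299 × [0.0024993 + 0.045532] = 0.1585 m

S_c ≈ 158 mm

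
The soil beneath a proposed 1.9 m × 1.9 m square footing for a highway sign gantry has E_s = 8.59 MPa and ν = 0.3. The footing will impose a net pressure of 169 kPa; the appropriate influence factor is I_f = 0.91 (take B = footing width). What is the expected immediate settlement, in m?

Immediate (elastic) settlement: S_e = q·B·(1−ν²)/E_s · I_f.
E_s = 8.59 MPa = 8590 kPa.
S_e = 169 × 1.9 × (1 − 0.3²) / 8590 × 0.91
    = 169 × 1.9 × 0.91 / 8590 × 0.91
    = 0.03095 m

S_e ≈ 0.031 m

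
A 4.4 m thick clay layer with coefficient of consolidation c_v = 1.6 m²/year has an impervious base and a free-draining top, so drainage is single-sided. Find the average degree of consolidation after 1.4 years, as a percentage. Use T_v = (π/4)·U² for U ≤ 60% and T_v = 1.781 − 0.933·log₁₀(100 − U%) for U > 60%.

Drainage path length: H_d = H = 4.4 m (single drainage).
T_v = c_v·t/H_d² = 1.6×1.4/4.4² = 0.1157.
T_v = 0.1157 corresponds to the U ≤ 60% branch:
U = √(4T_v/π) = 0.3838

U ≈ 38.4 %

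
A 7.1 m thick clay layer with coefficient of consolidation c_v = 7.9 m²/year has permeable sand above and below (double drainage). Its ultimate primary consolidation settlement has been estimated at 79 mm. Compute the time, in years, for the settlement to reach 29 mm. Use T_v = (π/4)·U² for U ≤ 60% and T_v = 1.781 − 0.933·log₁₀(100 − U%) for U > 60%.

Drainage path length: H_d = H/2 = 3.55 m (double drainage).
U = S(t)/S_ult = 29/79 = 0.3671.
U ≤ 60%: T_v = (π/4)·U² = (π/4)×0.36709² = 0.10584.
t = T_v·H_d²/c_v = 0.10584×3.55²/7.9 = 0.1688 years.

t ≈ 0.169 years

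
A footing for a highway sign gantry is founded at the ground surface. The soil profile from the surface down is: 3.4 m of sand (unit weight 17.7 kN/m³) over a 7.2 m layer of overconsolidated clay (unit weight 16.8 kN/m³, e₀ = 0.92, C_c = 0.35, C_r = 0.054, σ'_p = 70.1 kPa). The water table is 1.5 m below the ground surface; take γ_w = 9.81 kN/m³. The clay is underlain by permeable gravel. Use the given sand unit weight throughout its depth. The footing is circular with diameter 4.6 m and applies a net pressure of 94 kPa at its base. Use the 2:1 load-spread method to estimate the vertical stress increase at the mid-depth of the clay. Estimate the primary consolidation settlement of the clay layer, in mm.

Mid-depth of clay below the ground surface: z = 3.4 + 7.2/2 = 7 m.
Total vertical stress at mid-clay: σ_v = 17.7×3.4 + 16.8×3.6 = 120.66 kPa.
Pore pressure: u = 9.81×(7 − 1.5) = 53.955 kPa.
Initial effective stress: σ'_0 = σ_v − u = 120.66 − 53.955 = 66.705 kPa.
Stress increase at mid-clay by the 2:1 spreading method:
Δσ ≈ qD²/(D+z)² = 94×4.6²/(4.6+7)² = 14.782 kPa
Final effective stress: σ'_f = 66.705 + 14.782 = 81.487 kPa.
σ'_f = 81.487 > σ'_p = 70.1 kPa, so the stress path crosses the preconsolidation pressure — recompression up to σ'_p, then virgin compression beyond:
S_c = H/(1+e₀)·[C_r·log₁₀(σ'_p/σ'_0) + C_c·log₁₀(σ'_f/σ'_p)]
    = 7.2/1.92 × [0.054×log₁₀(70.1/66.705) + 0.35×log₁₀(81.487/70.1)]
    = 3.75 × [0.0011642 + 0.02288] = 0.09017 m

S_c ≈ 90.2 mm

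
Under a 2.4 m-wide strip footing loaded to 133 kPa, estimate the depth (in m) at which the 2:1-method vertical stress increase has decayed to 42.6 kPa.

2:1 spreading — at depth z the loaded area has grown by z in each plan dimension:
qB/(B+z) = Δσ_z ⇒ z = qB/Δσ_z − B = 133×2.4/42.6 − 2.4 = 5.093 m

z ≈ 5.09 m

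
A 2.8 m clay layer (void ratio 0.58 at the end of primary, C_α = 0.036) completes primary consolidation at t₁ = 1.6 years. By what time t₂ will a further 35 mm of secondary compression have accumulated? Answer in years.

t₂ ≈ 5.66 years

S_s = C_α·H/(1+e_p)·log₁₀(t₂/t₁) ⇒ log₁₀(t₂/t₁) = S_s·(1+e_p)/(C_α·H).
log₁₀(t₂/t₁) = 0.035 × (1+0.58) / (0.036×2.8) = 0.5486
t₂ = t₁ × 10^0.5486 = 1.6 × 3.537 = 5.659 years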